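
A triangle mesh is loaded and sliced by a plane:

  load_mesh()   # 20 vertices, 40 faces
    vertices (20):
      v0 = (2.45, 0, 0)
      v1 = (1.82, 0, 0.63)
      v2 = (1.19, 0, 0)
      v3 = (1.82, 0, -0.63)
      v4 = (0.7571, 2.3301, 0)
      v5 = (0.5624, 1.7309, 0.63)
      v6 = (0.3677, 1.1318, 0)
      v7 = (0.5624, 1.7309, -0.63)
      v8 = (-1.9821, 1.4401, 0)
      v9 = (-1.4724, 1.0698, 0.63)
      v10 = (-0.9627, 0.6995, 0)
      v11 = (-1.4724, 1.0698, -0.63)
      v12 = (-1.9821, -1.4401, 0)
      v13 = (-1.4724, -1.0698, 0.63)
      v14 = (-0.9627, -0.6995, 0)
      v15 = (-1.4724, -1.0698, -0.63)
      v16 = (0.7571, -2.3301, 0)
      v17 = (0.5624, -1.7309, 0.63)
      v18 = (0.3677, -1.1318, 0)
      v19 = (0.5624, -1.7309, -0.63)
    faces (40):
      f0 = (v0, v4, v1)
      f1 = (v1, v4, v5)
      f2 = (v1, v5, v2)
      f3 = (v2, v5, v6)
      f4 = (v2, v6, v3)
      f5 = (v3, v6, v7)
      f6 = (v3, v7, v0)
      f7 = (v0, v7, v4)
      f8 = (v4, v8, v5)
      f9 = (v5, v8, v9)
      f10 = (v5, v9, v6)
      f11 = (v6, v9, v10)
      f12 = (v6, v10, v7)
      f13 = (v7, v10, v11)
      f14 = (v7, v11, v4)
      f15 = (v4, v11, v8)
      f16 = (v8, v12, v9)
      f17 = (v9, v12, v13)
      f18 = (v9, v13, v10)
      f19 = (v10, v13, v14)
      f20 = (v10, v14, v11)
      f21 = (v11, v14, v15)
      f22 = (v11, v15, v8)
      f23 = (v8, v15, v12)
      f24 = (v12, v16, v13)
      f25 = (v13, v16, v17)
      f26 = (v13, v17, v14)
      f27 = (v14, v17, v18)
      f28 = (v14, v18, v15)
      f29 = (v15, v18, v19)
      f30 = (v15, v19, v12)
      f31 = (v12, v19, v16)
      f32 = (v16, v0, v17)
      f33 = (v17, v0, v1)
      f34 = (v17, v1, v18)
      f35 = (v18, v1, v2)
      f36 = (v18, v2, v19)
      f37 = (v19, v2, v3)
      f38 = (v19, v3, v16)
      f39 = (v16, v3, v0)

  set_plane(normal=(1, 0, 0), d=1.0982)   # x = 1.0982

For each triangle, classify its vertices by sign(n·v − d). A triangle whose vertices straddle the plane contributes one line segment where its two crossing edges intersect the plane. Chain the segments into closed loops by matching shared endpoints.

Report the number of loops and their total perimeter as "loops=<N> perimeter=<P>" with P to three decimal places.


Straddling triangles (16 of 40):
  (v0,v4,v1) [+-+] → (1.0982, 1.86061, 0)–(1.0982, 1.58234, 0.202176)  len=0.3440
  (v1,v4,v5) [+--] → (1.0982, 1.58234, 0.202176)–(1.0982, 0.993451, 0.63)  len=0.7279
  (v1,v5,v2) [+-+] → (1.0982, 0.993451, 0.63)–(1.0982, 0.253181, 0.0921511)  len=0.9150
  (v2,v5,v6) [+--] → (1.0982, 0.253181, 0.0921511)–(1.0982, 0.126352, 0)  len=0.1568
  (v2,v6,v3) [+-+] → (1.0982, 0.126352, 0)–(1.0982, 0.56251, -0.316887)  len=0.5391
  (v3,v6,v7) [+--] → (1.0982, 0.56251, -0.316887)–(1.0982, 0.993451, -0.63)  len=0.5327
  (v3,v7,v0) [+-+] → (1.0982, 0.993451, -0.63)–(1.0982, 1.23958, -0.451173)  len=0.3042
  (v0,v7,v4) [+--] → (1.0982, 1.23958, -0.451173)–(1.0982, 1.86061, 0)  len=0.7676
  (v16,v0,v17) [-+-] → (1.0982, -1.86061, 0)–(1.0982, -1.23958, 0.451173)  len=0.7676
  (v17,v0,v1) [-++] → (1.0982, -1.23958, 0.451173)–(1.0982, -0.993451, 0.63)  len=0.3042
  (v17,v1,v18) [-+-] → (1.0982, -0.993451, 0.63)–(1.0982, -0.56251, 0.316887)  len=0.5327
  (v18,v1,v2) [-++] → (1.0982, -0.56251, 0.316887)–(1.0982, -0.126352, 0)  len=0.5391
  (v18,v2,v19) [-+-] → (1.0982, -0.126352, 0)–(1.0982, -0.253181, -0.0921511)  len=0.1568
  (v19,v2,v3) [-++] → (1.0982, -0.253181, -0.0921511)–(1.0982, -0.993451, -0.63)  len=0.9150
  (v19,v3,v16) [-+-] → (1.0982, -0.993451, -0.63)–(1.0982, -1.58234, -0.202176)  len=0.7279
  (v16,v3,v0) [-++] → (1.0982, -1.58234, -0.202176)–(1.0982, -1.86061, 0)  len=0.3440

Chained into 2 loop(s):
  loop 1: 8 segments, perimeter = 4.2873
  loop 2: 8 segments, perimeter = 4.2873
Total perimeter = 8.575

loops=2 perimeter=8.575


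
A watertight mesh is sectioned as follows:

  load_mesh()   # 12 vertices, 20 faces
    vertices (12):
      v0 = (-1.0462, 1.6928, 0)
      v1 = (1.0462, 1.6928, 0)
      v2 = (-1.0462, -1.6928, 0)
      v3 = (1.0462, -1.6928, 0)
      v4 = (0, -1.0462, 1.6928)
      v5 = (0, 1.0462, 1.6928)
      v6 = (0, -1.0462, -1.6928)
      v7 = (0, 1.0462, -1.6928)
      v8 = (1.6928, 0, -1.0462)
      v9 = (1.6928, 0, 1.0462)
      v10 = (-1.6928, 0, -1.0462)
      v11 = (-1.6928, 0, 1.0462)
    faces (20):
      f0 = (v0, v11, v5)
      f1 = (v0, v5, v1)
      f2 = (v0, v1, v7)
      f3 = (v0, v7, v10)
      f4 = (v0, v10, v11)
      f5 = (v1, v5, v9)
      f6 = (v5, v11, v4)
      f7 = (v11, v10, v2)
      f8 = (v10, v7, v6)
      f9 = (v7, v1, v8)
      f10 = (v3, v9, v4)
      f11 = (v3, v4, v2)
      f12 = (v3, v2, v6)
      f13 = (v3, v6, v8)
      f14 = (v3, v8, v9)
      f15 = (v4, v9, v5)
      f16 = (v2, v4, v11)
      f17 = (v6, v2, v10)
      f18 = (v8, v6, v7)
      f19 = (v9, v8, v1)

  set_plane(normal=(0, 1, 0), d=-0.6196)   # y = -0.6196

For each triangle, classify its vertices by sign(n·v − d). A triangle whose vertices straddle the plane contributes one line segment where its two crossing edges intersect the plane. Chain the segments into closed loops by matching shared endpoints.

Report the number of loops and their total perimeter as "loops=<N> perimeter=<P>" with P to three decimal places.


loops=1 perimeter=9.941

Straddling triangles (10 of 20):
  (v5,v11,v4) [++-] → (-0.690259, -0.6196, 1.42914)–(0, -0.6196, 1.6928)  len=0.7389
  (v11,v10,v2) [++-] → (-1.45613, -0.6196, -0.663269)–(-1.45613, -0.6196, 0.663269)  len=1.3265
  (v10,v7,v6) [++-] → (0, -0.6196, -1.6928)–(-0.690259, -0.6196, -1.42914)  len=0.7389
  (v3,v9,v4) [-+-] → (1.45613, -0.6196, 0.663269)–(0.690259, -0.6196, 1.42914)  len=1.0831
  (v3,v6,v8) [--+] → (0.690259, -0.6196, -1.42914)–(1.45613, -0.6196, -0.663269)  len=1.0831
  (v3,v8,v9) [-++] → (1.45613, -0.6196, -0.663269)–(1.45613, -0.6196, 0.663269)  len=1.3265
  (v4,v9,v5) [-++] → (0.690259, -0.6196, 1.42914)–(0, -0.6196, 1.6928)  len=0.7389
  (v2,v4,v11) [--+] → (-0.690259, -0.6196, 1.42914)–(-1.45613, -0.6196, 0.663269)  len=1.0831
  (v6,v2,v10) [--+] → (-1.45613, -0.6196, -0.663269)–(-0.690259, -0.6196, -1.42914)  len=1.0831
  (v8,v6,v7) [+-+] → (0.690259, -0.6196, -1.42914)–(0, -0.6196, -1.6928)  len=0.7389

Chained into 1 loop(s):
  loop 1: 10 segments, perimeter = 9.9411
Total perimeter = 9.941


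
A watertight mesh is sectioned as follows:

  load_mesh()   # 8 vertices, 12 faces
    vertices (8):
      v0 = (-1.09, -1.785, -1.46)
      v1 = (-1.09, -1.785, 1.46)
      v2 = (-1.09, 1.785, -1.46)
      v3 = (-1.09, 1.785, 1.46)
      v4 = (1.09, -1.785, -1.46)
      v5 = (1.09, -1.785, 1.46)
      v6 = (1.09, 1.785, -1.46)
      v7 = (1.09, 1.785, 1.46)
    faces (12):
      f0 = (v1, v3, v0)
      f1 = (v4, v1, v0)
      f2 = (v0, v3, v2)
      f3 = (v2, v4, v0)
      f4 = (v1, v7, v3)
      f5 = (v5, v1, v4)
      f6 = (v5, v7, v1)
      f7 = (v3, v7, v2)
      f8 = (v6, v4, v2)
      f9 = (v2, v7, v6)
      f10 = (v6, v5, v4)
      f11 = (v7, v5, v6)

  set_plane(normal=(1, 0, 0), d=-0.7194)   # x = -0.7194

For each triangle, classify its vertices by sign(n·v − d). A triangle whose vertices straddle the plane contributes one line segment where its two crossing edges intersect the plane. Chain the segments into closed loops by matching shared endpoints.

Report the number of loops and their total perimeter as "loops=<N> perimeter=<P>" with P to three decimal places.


loops=1 perimeter=12.980

Straddling triangles (8 of 12):
  (v4,v1,v0) [+--] → (-0.7194, -1.785, 0.9636)–(-0.7194, -1.785, -1.46)  len=2.4236
  (v2,v4,v0) [-+-] → (-0.7194, 1.1781, -1.46)–(-0.7194, -1.785, -1.46)  len=2.9631
  (v1,v7,v3) [-+-] → (-0.7194, -1.1781, 1.46)–(-0.7194, 1.785, 1.46)  len=2.9631
  (v5,v1,v4) [+-+] → (-0.7194, -1.785, 1.46)–(-0.7194, -1.785, 0.9636)  len=0.4964
  (v5,v7,v1) [++-] → (-0.7194, -1.1781, 1.46)–(-0.7194, -1.785, 1.46)  len=0.6069
  (v3,v7,v2) [-+-] → (-0.7194, 1.785, 1.46)–(-0.7194, 1.785, -0.9636)  len=2.4236
  (v6,v4,v2) [++-] → (-0.7194, 1.1781, -1.46)–(-0.7194, 1.785, -1.46)  len=0.6069
  (v2,v7,v6) [-++] → (-0.7194, 1.785, -0.9636)–(-0.7194, 1.785, -1.46)  len=0.4964

Chained into 1 loop(s):
  loop 1: 8 segments, perimeter = 12.9800
Total perimeter = 12.980


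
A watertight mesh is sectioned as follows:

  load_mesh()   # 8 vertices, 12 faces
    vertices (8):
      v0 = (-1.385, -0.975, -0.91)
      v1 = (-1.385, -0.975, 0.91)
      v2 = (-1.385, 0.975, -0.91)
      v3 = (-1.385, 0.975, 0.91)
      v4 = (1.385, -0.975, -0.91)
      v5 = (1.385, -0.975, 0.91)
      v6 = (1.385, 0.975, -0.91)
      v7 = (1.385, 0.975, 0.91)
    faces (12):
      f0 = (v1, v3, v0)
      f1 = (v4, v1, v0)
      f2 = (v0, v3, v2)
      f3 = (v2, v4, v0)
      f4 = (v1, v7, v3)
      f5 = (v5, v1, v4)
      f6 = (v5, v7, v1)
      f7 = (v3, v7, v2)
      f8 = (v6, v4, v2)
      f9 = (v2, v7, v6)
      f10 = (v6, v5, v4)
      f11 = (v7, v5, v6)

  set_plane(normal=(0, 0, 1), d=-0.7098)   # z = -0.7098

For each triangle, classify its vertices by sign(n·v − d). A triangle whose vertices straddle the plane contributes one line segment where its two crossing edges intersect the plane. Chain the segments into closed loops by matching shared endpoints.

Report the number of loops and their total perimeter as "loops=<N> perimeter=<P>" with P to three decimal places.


Straddling triangles (8 of 12):
  (v1,v3,v0) [++-] → (-1.385, -0.7605, -0.7098)–(-1.385, -0.975, -0.7098)  len=0.2145
  (v4,v1,v0) [-+-] → (1.0803, -0.975, -0.7098)–(-1.385, -0.975, -0.7098)  len=2.4653
  (v0,v3,v2) [-+-] → (-1.385, -0.7605, -0.7098)–(-1.385, 0.975, -0.7098)  len=1.7355
  (v5,v1,v4) [++-] → (1.0803, -0.975, -0.7098)–(1.385, -0.975, -0.7098)  len=0.3047
  (v3,v7,v2) [++-] → (-1.0803, 0.975, -0.7098)–(-1.385, 0.975, -0.7098)  len=0.3047
  (v2,v7,v6) [-+-] → (-1.0803, 0.975, -0.7098)–(1.385, 0.975, -0.7098)  len=2.4653
  (v6,v5,v4) [-+-] → (1.385, 0.7605, -0.7098)–(1.385, -0.975, -0.7098)  len=1.7355
  (v7,v5,v6) [++-] → (1.385, 0.7605, -0.7098)–(1.385, 0.975, -0.7098)  len=0.2145

Chained into 1 loop(s):
  loop 1: 8 segments, perimeter = 9.4400
Total perimeter = 9.440

loops=1 perimeter=9.440


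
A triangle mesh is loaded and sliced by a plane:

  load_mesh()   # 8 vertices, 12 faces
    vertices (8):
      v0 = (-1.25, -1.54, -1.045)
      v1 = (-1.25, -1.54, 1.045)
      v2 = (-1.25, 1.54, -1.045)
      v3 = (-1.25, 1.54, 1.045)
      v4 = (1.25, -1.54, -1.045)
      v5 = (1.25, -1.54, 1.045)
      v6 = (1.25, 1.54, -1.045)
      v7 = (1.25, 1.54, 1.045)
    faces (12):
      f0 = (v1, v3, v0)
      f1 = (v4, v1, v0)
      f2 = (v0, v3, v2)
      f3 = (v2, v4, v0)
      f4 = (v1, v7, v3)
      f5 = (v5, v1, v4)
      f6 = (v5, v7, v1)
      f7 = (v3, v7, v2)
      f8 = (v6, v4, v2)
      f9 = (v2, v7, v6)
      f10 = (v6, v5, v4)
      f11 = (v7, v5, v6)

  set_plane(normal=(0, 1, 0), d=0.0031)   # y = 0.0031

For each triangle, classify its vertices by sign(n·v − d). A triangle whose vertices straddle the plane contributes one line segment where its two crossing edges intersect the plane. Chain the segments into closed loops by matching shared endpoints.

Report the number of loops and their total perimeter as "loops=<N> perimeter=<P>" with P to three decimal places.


loops=1 perimeter=9.180

Straddling triangles (8 of 12):
  (v1,v3,v0) [-+-] → (-1.25, 0.0031, 1.045)–(-1.25, 0.0031, 0.00210357)  len=1.0429
  (v0,v3,v2) [-++] → (-1.25, 0.0031, 0.00210357)–(-1.25, 0.0031, -1.045)  len=1.0471
  (v2,v4,v0) [+--] → (-0.00251623, 0.0031, -1.045)–(-1.25, 0.0031, -1.045)  len=1.2475
  (v1,v7,v3) [-++] → (0.00251623, 0.0031, 1.045)–(-1.25, 0.0031, 1.045)  len=1.2525
  (v5,v7,v1) [-+-] → (1.25, 0.0031, 1.045)–(0.00251623, 0.0031, 1.045)  len=1.2475
  (v6,v4,v2) [+-+] → (1.25, 0.0031, -1.045)–(-0.00251623, 0.0031, -1.045)  len=1.2525
  (v6,v5,v4) [+--] → (1.25, 0.0031, -0.00210357)–(1.25, 0.0031, -1.045)  len=1.0429
  (v7,v5,v6) [+-+] → (1.25, 0.0031, 1.045)–(1.25, 0.0031, -0.00210357)  len=1.0471

Chained into 1 loop(s):
  loop 1: 8 segments, perimeter = 9.1800
Total perimeter = 9.180


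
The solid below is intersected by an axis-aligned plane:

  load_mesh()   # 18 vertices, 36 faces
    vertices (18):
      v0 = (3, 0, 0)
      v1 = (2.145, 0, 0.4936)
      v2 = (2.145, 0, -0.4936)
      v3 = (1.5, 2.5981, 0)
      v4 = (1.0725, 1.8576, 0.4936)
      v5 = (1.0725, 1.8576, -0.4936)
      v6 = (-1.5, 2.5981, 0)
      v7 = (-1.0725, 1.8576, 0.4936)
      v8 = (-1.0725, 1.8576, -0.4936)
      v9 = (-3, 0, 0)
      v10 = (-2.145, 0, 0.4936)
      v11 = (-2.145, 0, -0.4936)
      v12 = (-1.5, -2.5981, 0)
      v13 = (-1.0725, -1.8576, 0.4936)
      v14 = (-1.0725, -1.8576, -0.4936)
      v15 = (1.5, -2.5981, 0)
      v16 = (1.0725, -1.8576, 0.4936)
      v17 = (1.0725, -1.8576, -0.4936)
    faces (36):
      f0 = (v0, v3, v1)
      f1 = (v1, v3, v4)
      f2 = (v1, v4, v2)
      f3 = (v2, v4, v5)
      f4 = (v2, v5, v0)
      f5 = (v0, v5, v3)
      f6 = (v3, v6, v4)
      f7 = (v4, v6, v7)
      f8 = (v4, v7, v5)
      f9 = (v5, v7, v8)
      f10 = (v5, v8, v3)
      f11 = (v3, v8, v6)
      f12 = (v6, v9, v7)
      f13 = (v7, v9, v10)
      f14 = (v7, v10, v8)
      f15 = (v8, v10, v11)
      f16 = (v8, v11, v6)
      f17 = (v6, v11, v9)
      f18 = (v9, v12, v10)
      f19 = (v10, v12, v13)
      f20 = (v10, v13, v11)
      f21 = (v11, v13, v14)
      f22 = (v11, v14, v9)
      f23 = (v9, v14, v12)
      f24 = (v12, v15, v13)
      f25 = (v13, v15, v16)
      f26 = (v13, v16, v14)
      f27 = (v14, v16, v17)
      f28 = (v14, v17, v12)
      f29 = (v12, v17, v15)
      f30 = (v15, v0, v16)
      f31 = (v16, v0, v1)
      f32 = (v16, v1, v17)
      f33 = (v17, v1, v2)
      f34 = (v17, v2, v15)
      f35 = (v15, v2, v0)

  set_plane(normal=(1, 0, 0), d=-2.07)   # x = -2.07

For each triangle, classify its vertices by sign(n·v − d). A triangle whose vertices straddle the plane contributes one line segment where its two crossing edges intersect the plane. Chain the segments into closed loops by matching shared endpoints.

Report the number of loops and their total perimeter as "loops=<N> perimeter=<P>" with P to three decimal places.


Straddling triangles (12 of 36):
  (v6,v9,v7) [+-+] → (-2.07, 1.61082, 0)–(-2.07, 0.896274, 0.238157)  len=0.7532
  (v7,v9,v10) [+--] → (-2.07, 0.896274, 0.238157)–(-2.07, 0.129902, 0.4936)  len=0.8078
  (v7,v10,v8) [+-+] → (-2.07, 0.129902, 0.4936)–(-2.07, 0.129902, 0.424565)  len=0.0690
  (v8,v10,v11) [+--] → (-2.07, 0.129902, 0.424565)–(-2.07, 0.129902, -0.4936)  len=0.9182
  (v8,v11,v6) [+-+] → (-2.07, 0.129902, -0.4936)–(-2.07, 0.302105, -0.436205)  len=0.1815
  (v6,v11,v9) [+--] → (-2.07, 0.302105, -0.436205)–(-2.07, 1.61082, 0)  len=1.3795
  (v9,v12,v10) [-+-] → (-2.07, -1.61082, 0)–(-2.07, -0.302105, 0.436205)  len=1.3795
  (v10,v12,v13) [-++] → (-2.07, -0.302105, 0.436205)–(-2.07, -0.129902, 0.4936)  len=0.1815
  (v10,v13,v11) [-+-] → (-2.07, -0.129902, 0.4936)–(-2.07, -0.129902, -0.424565)  len=0.9182
  (v11,v13,v14) [-++] → (-2.07, -0.129902, -0.424565)–(-2.07, -0.129902, -0.4936)  len=0.0690
  (v11,v14,v9) [-+-] → (-2.07, -0.129902, -0.4936)–(-2.07, -0.896274, -0.238157)  len=0.8078
  (v9,v14,v12) [-++] → (-2.07, -0.896274, -0.238157)–(-2.07, -1.61082, 0)  len=0.7532

Chained into 2 loop(s):
  loop 1: 6 segments, perimeter = 4.1092
  loop 2: 6 segments, perimeter = 4.1092
Total perimeter = 8.218

loops=2 perimeter=8.218


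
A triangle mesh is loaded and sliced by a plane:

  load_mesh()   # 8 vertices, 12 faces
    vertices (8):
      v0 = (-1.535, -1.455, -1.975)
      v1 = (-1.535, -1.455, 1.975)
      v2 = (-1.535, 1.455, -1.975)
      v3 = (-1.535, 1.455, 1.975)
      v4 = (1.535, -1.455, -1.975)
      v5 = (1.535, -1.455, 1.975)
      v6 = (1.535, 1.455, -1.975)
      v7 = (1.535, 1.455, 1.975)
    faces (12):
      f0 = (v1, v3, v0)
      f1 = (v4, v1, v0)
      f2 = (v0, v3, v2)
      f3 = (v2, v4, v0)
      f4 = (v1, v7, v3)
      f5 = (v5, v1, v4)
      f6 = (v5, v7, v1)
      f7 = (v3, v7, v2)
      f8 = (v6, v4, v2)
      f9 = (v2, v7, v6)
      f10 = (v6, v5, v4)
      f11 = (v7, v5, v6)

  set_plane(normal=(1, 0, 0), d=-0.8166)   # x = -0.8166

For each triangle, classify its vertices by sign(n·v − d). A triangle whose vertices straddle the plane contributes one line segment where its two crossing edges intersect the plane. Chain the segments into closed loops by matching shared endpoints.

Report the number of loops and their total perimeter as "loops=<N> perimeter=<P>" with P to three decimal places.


Straddling triangles (8 of 12):
  (v4,v1,v0) [+--] → (-0.8166, -1.455, 1.05067)–(-0.8166, -1.455, -1.975)  len=3.0257
  (v2,v4,v0) [-+-] → (-0.8166, 0.774041, -1.975)–(-0.8166, -1.455, -1.975)  len=2.2290
  (v1,v7,v3) [-+-] → (-0.8166, -0.774041, 1.975)–(-0.8166, 1.455, 1.975)  len=2.2290
  (v5,v1,v4) [+-+] → (-0.8166, -1.455, 1.975)–(-0.8166, -1.455, 1.05067)  len=0.9243
  (v5,v7,v1) [++-] → (-0.8166, -0.774041, 1.975)–(-0.8166, -1.455, 1.975)  len=0.6810
  (v3,v7,v2) [-+-] → (-0.8166, 1.455, 1.975)–(-0.8166, 1.455, -1.05067)  len=3.0257
  (v6,v4,v2) [++-] → (-0.8166, 0.774041, -1.975)–(-0.8166, 1.455, -1.975)  len=0.6810
  (v2,v7,v6) [-++] → (-0.8166, 1.455, -1.05067)–(-0.8166, 1.455, -1.975)  len=0.9243

Chained into 1 loop(s):
  loop 1: 8 segments, perimeter = 13.7200
Total perimeter = 13.720

loops=1 perimeter=13.720


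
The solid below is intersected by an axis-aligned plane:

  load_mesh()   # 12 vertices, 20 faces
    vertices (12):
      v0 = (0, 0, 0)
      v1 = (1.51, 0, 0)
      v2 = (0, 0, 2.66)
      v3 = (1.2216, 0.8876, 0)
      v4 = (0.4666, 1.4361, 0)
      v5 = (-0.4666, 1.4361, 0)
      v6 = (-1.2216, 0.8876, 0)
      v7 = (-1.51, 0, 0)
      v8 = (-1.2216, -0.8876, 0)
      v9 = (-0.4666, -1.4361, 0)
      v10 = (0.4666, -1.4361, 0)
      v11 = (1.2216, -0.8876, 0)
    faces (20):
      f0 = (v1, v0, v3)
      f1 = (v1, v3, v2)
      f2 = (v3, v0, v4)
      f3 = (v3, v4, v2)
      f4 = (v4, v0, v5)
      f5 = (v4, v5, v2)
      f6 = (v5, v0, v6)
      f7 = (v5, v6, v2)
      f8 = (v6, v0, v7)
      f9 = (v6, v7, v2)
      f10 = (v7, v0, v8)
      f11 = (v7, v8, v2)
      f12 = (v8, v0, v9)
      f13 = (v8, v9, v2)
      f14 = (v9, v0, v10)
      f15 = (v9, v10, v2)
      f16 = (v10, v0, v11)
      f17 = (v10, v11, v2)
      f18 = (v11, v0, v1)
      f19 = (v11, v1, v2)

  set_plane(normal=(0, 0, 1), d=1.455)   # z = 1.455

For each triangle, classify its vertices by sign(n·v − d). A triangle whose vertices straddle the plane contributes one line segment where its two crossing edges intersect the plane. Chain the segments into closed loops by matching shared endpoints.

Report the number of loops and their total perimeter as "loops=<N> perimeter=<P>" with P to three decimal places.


Straddling triangles (10 of 20):
  (v1,v3,v2) [--+] → (0.553394, 0.402089, 1.455)–(0.684041, 0, 1.455)  len=0.4228
  (v3,v4,v2) [--+] → (0.211373, 0.650564, 1.455)–(0.553394, 0.402089, 1.455)  len=0.4228
  (v4,v5,v2) [--+] → (-0.211373, 0.650564, 1.455)–(0.211373, 0.650564, 1.455)  len=0.4227
  (v5,v6,v2) [--+] → (-0.553394, 0.402089, 1.455)–(-0.211373, 0.650564, 1.455)  len=0.4228
  (v6,v7,v2) [--+] → (-0.684041, 0, 1.455)–(-0.553394, 0.402089, 1.455)  len=0.4228
  (v7,v8,v2) [--+] → (-0.553394, -0.402089, 1.455)–(-0.684041, 0, 1.455)  len=0.4228
  (v8,v9,v2) [--+] → (-0.211373, -0.650564, 1.455)–(-0.553394, -0.402089, 1.455)  len=0.4228
  (v9,v10,v2) [--+] → (0.211373, -0.650564, 1.455)–(-0.211373, -0.650564, 1.455)  len=0.4227
  (v10,v11,v2) [--+] → (0.553394, -0.402089, 1.455)–(0.211373, -0.650564, 1.455)  len=0.4228
  (v11,v1,v2) [--+] → (0.684041, 0, 1.455)–(0.553394, -0.402089, 1.455)  len=0.4228

Chained into 1 loop(s):
  loop 1: 10 segments, perimeter = 4.2276
Total perimeter = 4.228

loops=1 perimeter=4.228


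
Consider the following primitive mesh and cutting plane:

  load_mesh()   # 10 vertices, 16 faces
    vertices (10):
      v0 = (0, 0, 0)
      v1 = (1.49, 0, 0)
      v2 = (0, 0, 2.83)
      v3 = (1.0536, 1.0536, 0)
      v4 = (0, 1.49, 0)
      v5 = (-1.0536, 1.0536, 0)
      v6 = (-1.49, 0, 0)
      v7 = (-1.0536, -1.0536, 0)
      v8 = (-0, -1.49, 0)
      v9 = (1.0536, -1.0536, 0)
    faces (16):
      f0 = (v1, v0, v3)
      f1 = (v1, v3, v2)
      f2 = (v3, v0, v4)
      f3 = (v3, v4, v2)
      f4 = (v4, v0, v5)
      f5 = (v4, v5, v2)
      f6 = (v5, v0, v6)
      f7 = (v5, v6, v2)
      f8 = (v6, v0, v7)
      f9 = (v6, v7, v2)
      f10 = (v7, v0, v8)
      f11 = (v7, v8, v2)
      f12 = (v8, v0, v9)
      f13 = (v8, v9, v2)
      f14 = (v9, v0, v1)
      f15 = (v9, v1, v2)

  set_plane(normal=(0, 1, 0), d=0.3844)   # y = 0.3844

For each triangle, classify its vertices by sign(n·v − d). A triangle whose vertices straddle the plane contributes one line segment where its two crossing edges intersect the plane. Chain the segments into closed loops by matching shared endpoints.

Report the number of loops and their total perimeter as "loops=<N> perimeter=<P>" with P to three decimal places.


loops=1 perimeter=7.703

Straddling triangles (8 of 16):
  (v1,v0,v3) [--+] → (0.3844, 0.3844, 0)–(1.33078, 0.3844, 0)  len=0.9464
  (v1,v3,v2) [-+-] → (1.33078, 0.3844, 0)–(0.3844, 0.3844, 1.79749)  len=2.0314
  (v3,v0,v4) [+-+] → (0.3844, 0.3844, 0)–(0, 0.3844, 0)  len=0.3844
  (v3,v4,v2) [++-] → (0, 0.3844, 2.0999)–(0.3844, 0.3844, 1.79749)  len=0.4891
  (v4,v0,v5) [+-+] → (0, 0.3844, 0)–(-0.3844, 0.3844, 0)  len=0.3844
  (v4,v5,v2) [++-] → (-0.3844, 0.3844, 1.79749)–(0, 0.3844, 2.0999)  len=0.4891
  (v5,v0,v6) [+--] → (-0.3844, 0.3844, 0)–(-1.33078, 0.3844, 0)  len=0.9464
  (v5,v6,v2) [+--] → (-1.33078, 0.3844, 0)–(-0.3844, 0.3844, 1.79749)  len=2.0314

Chained into 1 loop(s):
  loop 1: 8 segments, perimeter = 7.7026
Total perimeter = 7.703


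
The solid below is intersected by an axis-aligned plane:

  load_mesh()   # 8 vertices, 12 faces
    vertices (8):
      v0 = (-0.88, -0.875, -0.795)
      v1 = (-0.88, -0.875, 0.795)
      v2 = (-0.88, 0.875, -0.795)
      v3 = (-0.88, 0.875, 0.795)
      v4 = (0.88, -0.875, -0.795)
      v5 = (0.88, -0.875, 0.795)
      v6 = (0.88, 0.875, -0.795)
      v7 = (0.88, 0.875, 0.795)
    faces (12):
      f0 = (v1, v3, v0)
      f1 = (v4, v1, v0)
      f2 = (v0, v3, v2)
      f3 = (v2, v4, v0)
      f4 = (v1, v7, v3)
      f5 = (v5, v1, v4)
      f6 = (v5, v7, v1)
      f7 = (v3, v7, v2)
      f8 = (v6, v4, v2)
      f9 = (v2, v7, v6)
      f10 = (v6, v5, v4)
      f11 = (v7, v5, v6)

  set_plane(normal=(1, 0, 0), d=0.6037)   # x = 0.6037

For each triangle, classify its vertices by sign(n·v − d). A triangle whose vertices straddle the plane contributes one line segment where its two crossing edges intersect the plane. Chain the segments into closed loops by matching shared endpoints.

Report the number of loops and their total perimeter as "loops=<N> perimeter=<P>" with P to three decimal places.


loops=1 perimeter=6.680

Straddling triangles (8 of 12):
  (v4,v1,v0) [+--] → (0.6037, -0.875, -0.545388)–(0.6037, -0.875, -0.795)  len=0.2496
  (v2,v4,v0) [-+-] → (0.6037, -0.60027, -0.795)–(0.6037, -0.875, -0.795)  len=0.2747
  (v1,v7,v3) [-+-] → (0.6037, 0.60027, 0.795)–(0.6037, 0.875, 0.795)  len=0.2747
  (v5,v1,v4) [+-+] → (0.6037, -0.875, 0.795)–(0.6037, -0.875, -0.545388)  len=1.3404
  (v5,v7,v1) [++-] → (0.6037, 0.60027, 0.795)–(0.6037, -0.875, 0.795)  len=1.4753
  (v3,v7,v2) [-+-] → (0.6037, 0.875, 0.795)–(0.6037, 0.875, 0.545388)  len=0.2496
  (v6,v4,v2) [++-] → (0.6037, -0.60027, -0.795)–(0.6037, 0.875, -0.795)  len=1.4753
  (v2,v7,v6) [-++] → (0.6037, 0.875, 0.545388)–(0.6037, 0.875, -0.795)  len=1.3404

Chained into 1 loop(s):
  loop 1: 8 segments, perimeter = 6.6800
Total perimeter = 6.680


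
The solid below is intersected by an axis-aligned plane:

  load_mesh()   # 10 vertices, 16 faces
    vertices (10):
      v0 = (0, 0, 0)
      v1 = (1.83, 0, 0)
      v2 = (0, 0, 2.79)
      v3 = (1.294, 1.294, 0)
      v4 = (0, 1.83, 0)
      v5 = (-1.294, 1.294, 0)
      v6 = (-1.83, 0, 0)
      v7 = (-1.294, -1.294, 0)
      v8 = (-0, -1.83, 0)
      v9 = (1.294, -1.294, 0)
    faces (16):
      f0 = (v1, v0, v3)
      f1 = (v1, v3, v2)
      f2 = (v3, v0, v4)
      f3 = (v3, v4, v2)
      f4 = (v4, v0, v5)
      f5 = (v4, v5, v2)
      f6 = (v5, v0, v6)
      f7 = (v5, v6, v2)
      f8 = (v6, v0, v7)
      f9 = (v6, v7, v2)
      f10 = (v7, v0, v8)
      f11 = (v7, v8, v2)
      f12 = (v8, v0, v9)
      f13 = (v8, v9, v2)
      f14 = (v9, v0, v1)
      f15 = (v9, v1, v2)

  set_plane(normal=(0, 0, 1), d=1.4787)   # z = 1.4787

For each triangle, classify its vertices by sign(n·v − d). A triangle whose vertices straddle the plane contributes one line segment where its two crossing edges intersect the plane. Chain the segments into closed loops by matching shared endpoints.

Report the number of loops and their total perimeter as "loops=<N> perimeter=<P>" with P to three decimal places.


Straddling triangles (8 of 16):
  (v1,v3,v2) [--+] → (0.60818, 0.60818, 1.4787)–(0.8601, 0, 1.4787)  len=0.6583
  (v3,v4,v2) [--+] → (0, 0.8601, 1.4787)–(0.60818, 0.60818, 1.4787)  len=0.6583
  (v4,v5,v2) [--+] → (-0.60818, 0.60818, 1.4787)–(0, 0.8601, 1.4787)  len=0.6583
  (v5,v6,v2) [--+] → (-0.8601, 0, 1.4787)–(-0.60818, 0.60818, 1.4787)  len=0.6583
  (v6,v7,v2) [--+] → (-0.60818, -0.60818, 1.4787)–(-0.8601, 0, 1.4787)  len=0.6583
  (v7,v8,v2) [--+] → (0, -0.8601, 1.4787)–(-0.60818, -0.60818, 1.4787)  len=0.6583
  (v8,v9,v2) [--+] → (0.60818, -0.60818, 1.4787)–(0, -0.8601, 1.4787)  len=0.6583
  (v9,v1,v2) [--+] → (0.8601, 0, 1.4787)–(0.60818, -0.60818, 1.4787)  len=0.6583

Chained into 1 loop(s):
  loop 1: 8 segments, perimeter = 5.2663
Total perimeter = 5.266

loops=1 perimeter=5.266


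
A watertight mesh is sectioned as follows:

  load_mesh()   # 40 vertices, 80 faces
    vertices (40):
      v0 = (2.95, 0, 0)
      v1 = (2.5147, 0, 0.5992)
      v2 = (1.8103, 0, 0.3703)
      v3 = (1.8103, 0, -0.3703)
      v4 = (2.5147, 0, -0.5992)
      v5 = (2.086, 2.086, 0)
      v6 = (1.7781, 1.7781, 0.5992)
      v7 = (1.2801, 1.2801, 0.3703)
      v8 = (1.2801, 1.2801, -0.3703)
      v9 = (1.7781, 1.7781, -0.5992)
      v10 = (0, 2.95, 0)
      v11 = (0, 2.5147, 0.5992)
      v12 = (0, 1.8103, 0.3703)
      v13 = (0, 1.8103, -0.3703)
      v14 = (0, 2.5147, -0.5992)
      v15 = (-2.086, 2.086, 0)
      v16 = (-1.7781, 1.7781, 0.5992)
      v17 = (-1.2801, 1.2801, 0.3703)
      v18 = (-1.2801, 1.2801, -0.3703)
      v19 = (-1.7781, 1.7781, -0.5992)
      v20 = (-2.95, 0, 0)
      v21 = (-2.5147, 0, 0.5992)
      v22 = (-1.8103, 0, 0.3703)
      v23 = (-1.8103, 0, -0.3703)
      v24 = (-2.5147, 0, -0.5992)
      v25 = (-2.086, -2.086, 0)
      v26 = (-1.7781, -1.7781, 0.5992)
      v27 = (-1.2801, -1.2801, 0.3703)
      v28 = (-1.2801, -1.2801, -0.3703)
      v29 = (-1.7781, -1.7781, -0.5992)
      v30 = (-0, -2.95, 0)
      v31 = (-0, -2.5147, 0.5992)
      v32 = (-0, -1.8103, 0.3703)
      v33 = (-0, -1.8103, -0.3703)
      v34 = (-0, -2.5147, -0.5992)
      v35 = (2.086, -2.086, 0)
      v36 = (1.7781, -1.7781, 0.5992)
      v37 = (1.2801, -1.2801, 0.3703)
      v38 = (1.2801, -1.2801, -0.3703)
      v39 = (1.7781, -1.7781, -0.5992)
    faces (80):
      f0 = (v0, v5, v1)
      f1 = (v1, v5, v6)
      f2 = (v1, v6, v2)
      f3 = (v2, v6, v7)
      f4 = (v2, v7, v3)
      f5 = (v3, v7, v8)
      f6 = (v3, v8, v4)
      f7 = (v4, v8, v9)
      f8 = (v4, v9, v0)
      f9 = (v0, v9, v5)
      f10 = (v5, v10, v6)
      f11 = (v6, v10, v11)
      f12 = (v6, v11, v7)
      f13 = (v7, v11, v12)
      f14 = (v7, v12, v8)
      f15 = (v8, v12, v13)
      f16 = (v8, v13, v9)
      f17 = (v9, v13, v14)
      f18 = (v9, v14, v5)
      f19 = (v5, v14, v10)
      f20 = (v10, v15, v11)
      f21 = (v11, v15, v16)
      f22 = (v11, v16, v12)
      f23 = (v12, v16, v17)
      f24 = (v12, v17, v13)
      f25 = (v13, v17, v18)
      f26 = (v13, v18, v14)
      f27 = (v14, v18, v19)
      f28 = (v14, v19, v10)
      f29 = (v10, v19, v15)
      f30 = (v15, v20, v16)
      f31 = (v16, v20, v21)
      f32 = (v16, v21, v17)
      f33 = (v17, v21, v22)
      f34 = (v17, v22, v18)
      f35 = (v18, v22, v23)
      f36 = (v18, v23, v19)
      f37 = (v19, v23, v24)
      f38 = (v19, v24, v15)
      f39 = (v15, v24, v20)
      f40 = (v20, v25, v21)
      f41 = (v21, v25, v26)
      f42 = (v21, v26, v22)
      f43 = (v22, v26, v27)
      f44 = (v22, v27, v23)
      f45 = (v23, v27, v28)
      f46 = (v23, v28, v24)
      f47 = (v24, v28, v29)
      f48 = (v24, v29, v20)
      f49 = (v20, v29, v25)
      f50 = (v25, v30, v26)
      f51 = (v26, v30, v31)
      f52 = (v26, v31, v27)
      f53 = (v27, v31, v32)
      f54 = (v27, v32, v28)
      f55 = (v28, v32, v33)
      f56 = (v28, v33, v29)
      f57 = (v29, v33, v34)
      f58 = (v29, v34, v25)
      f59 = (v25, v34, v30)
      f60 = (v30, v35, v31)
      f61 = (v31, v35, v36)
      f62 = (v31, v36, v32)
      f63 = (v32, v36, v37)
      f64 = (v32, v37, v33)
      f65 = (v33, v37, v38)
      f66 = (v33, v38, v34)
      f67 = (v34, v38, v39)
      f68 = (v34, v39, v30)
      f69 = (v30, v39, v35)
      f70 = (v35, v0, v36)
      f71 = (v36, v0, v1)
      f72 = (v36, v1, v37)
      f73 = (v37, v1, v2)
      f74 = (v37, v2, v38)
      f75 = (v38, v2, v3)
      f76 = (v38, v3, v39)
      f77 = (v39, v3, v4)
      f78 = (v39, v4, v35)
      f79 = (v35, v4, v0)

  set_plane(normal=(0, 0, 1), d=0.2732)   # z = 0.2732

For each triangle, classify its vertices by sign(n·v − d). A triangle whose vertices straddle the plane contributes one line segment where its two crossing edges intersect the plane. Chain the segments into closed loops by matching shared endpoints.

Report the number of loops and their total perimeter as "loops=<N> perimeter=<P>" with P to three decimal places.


loops=2 perimeter=27.932

Straddling triangles (32 of 80):
  (v0,v5,v1) [--+] → (2.28146, 1.13491, 0.2732)–(2.75153, 0, 0.2732)  len=1.2284
  (v1,v5,v6) [+-+] → (2.28146, 1.13491, 0.2732)–(1.94562, 1.94562, 0.2732)  len=0.8775
  (v2,v7,v3) [++-] → (1.34961, 1.11227, 0.2732)–(1.8103, 0, 0.2732)  len=1.2039
  (v3,v7,v8) [-+-] → (1.34961, 1.11227, 0.2732)–(1.2801, 1.2801, 0.2732)  len=0.1817
  (v5,v10,v6) [--+] → (0.810709, 2.41568, 0.2732)–(1.94562, 1.94562, 0.2732)  len=1.2284
  (v6,v10,v11) [+-+] → (0.810709, 2.41568, 0.2732)–(0, 2.75153, 0.2732)  len=0.8775
  (v7,v12,v8) [++-] → (0.167834, 1.74079, 0.2732)–(1.2801, 1.2801, 0.2732)  len=1.2039
  (v8,v12,v13) [-+-] → (0.167834, 1.74079, 0.2732)–(0, 1.8103, 0.2732)  len=0.1817
  (v10,v15,v11) [--+] → (-1.13491, 2.28146, 0.2732)–(0, 2.75153, 0.2732)  len=1.2284
  (v11,v15,v16) [+-+] → (-1.13491, 2.28146, 0.2732)–(-1.94562, 1.94562, 0.2732)  len=0.8775
  (v12,v17,v13) [++-] → (-1.11227, 1.34961, 0.2732)–(0, 1.8103, 0.2732)  len=1.2039
  (v13,v17,v18) [-+-] → (-1.11227, 1.34961, 0.2732)–(-1.2801, 1.2801, 0.2732)  len=0.1817
  (v15,v20,v16) [--+] → (-2.41568, 0.810709, 0.2732)–(-1.94562, 1.94562, 0.2732)  len=1.2284
  (v16,v20,v21) [+-+] → (-2.41568, 0.810709, 0.2732)–(-2.75153, 0, 0.2732)  len=0.8775
  (v17,v22,v18) [++-] → (-1.74079, 0.167834, 0.2732)–(-1.2801, 1.2801, 0.2732)  len=1.2039
  (v18,v22,v23) [-+-] → (-1.74079, 0.167834, 0.2732)–(-1.8103, 0, 0.2732)  len=0.1817
  (v20,v25,v21) [--+] → (-2.28146, -1.13491, 0.2732)–(-2.75153, 0, 0.2732)  len=1.2284
  (v21,v25,v26) [+-+] → (-2.28146, -1.13491, 0.2732)–(-1.94562, -1.94562, 0.2732)  len=0.8775
  (v22,v27,v23) [++-] → (-1.34961, -1.11227, 0.2732)–(-1.8103, 0, 0.2732)  len=1.2039
  (v23,v27,v28) [-+-] → (-1.34961, -1.11227, 0.2732)–(-1.2801, -1.2801, 0.2732)  len=0.1817
  (v25,v30,v26) [--+] → (-0.810709, -2.41568, 0.2732)–(-1.94562, -1.94562, 0.2732)  len=1.2284
  (v26,v30,v31) [+-+] → (-0.810709, -2.41568, 0.2732)–(0, -2.75153, 0.2732)  len=0.8775
  (v27,v32,v28) [++-] → (-0.167834, -1.74079, 0.2732)–(-1.2801, -1.2801, 0.2732)  len=1.2039
  (v28,v32,v33) [-+-] → (-0.167834, -1.74079, 0.2732)–(0, -1.8103, 0.2732)  len=0.1817
  (v30,v35,v31) [--+] → (1.13491, -2.28146, 0.2732)–(0, -2.75153, 0.2732)  len=1.2284
  (v31,v35,v36) [+-+] → (1.13491, -2.28146, 0.2732)–(1.94562, -1.94562, 0.2732)  len=0.8775
  (v32,v37,v33) [++-] → (1.11227, -1.34961, 0.2732)–(0, -1.8103, 0.2732)  len=1.2039
  (v33,v37,v38) [-+-] → (1.11227, -1.34961, 0.2732)–(1.2801, -1.2801, 0.2732)  len=0.1817
  (v35,v0,v36) [--+] → (2.41568, -0.810709, 0.2732)–(1.94562, -1.94562, 0.2732)  len=1.2284
  (v36,v0,v1) [+-+] → (2.41568, -0.810709, 0.2732)–(2.75153, 0, 0.2732)  len=0.8775
  (v37,v2,v38) [++-] → (1.74079, -0.167834, 0.2732)–(1.2801, -1.2801, 0.2732)  len=1.2039
  (v38,v2,v3) [-+-] → (1.74079, -0.167834, 0.2732)–(1.8103, 0, 0.2732)  len=0.1817

Chained into 2 loop(s):
  loop 1: 16 segments, perimeter = 16.8474
  loop 2: 16 segments, perimeter = 11.0845
Total perimeter = 27.932


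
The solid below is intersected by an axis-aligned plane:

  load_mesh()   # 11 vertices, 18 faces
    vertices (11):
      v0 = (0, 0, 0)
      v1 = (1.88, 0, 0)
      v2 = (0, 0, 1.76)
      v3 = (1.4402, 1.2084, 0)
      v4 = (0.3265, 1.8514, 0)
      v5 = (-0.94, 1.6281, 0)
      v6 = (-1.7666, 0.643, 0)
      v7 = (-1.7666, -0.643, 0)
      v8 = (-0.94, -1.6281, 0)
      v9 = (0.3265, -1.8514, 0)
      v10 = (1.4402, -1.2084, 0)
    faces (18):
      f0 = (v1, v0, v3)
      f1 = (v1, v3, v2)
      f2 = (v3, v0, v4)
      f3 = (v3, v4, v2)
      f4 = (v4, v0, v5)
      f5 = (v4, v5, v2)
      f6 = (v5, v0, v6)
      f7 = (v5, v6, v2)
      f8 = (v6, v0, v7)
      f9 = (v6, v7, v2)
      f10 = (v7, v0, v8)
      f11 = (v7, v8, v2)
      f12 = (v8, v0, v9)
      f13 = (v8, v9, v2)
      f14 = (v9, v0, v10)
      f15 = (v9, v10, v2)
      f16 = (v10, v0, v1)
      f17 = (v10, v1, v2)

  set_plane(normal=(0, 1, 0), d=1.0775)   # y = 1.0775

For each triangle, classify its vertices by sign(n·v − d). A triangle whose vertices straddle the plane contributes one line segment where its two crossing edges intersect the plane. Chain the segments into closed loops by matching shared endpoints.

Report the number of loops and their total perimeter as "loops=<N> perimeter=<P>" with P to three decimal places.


loops=1 perimeter=6.196

Straddling triangles (8 of 18):
  (v1,v0,v3) [--+] → (1.28419, 1.0775, 0)–(1.48784, 1.0775, 0)  len=0.2037
  (v1,v3,v2) [-+-] → (1.48784, 1.0775, 0)–(1.28419, 1.0775, 0.190652)  len=0.2790
  (v3,v0,v4) [+-+] → (1.28419, 1.0775, 0)–(0.19002, 1.0775, 0)  len=1.0942
  (v3,v4,v2) [++-] → (0.19002, 1.0775, 0.735694)–(1.28419, 1.0775, 0.190652)  len=1.2224
  (v4,v0,v5) [+-+] → (0.19002, 1.0775, 0)–(-0.622106, 1.0775, 0)  len=0.8121
  (v4,v5,v2) [++-] → (-0.622106, 1.0775, 0.595207)–(0.19002, 1.0775, 0.735694)  len=0.8242
  (v5,v0,v6) [+--] → (-0.622106, 1.0775, 0)–(-1.40201, 1.0775, 0)  len=0.7799
  (v5,v6,v2) [+--] → (-1.40201, 1.0775, 0)–(-0.622106, 1.0775, 0.595207)  len=0.9811

Chained into 1 loop(s):
  loop 1: 8 segments, perimeter = 6.1965
Total perimeter = 6.196


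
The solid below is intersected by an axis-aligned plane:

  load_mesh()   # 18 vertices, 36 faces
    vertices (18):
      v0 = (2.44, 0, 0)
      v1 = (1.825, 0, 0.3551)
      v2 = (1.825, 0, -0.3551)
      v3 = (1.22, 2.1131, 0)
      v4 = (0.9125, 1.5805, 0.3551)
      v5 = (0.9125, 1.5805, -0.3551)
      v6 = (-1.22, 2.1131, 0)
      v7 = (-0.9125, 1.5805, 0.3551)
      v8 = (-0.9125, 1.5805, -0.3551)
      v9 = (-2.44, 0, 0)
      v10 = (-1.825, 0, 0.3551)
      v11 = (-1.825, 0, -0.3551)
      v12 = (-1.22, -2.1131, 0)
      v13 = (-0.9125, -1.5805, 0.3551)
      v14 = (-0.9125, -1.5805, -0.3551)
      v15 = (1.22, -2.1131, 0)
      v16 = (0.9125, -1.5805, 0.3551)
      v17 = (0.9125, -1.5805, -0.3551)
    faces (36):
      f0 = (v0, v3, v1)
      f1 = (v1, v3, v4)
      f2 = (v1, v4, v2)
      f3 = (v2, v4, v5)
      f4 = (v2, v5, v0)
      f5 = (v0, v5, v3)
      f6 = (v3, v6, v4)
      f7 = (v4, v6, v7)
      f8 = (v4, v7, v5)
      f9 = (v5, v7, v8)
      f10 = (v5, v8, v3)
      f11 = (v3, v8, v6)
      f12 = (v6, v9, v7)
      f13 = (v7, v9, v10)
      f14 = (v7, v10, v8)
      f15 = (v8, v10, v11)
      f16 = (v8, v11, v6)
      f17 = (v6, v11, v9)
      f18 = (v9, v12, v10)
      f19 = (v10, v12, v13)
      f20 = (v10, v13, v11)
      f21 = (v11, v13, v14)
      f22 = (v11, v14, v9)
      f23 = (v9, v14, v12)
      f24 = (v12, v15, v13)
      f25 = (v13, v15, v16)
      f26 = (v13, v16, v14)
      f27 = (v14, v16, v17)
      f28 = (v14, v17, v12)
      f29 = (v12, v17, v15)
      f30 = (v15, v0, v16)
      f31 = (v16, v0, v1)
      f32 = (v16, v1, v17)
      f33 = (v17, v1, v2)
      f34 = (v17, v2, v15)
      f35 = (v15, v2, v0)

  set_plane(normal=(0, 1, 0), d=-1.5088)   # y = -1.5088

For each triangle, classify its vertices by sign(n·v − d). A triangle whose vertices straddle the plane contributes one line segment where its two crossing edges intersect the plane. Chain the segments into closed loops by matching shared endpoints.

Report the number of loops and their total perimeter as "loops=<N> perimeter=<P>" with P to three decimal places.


Straddling triangles (12 of 36):
  (v9,v12,v10) [+-+] → (-1.56889, -1.5088, 0)–(-1.39302, -1.5088, 0.101551)  len=0.2031
  (v10,v12,v13) [+--] → (-1.39302, -1.5088, 0.101551)–(-0.953896, -1.5088, 0.3551)  len=0.5071
  (v10,v13,v11) [+-+] → (-0.953896, -1.5088, 0.3551)–(-0.953896, -1.5088, 0.322881)  len=0.0322
  (v11,v13,v14) [+--] → (-0.953896, -1.5088, 0.322881)–(-0.953896, -1.5088, -0.3551)  len=0.6780
  (v11,v14,v9) [+-+] → (-0.953896, -1.5088, -0.3551)–(-0.981796, -1.5088, -0.338991)  len=0.0322
  (v9,v14,v12) [+--] → (-0.981796, -1.5088, -0.338991)–(-1.56889, -1.5088, 0)  len=0.6779
  (v15,v0,v16) [-+-] → (1.56889, -1.5088, 0)–(0.981796, -1.5088, 0.338991)  len=0.6779
  (v16,v0,v1) [-++] → (0.981796, -1.5088, 0.338991)–(0.953896, -1.5088, 0.3551)  len=0.0322
  (v16,v1,v17) [-+-] → (0.953896, -1.5088, 0.3551)–(0.953896, -1.5088, -0.322881)  len=0.6780
  (v17,v1,v2) [-++] → (0.953896, -1.5088, -0.322881)–(0.953896, -1.5088, -0.3551)  len=0.0322
  (v17,v2,v15) [-+-] → (0.953896, -1.5088, -0.3551)–(1.39302, -1.5088, -0.101551)  len=0.5071
  (v15,v2,v0) [-++] → (1.39302, -1.5088, -0.101551)–(1.56889, -1.5088, 0)  len=0.2031

Chained into 2 loop(s):
  loop 1: 6 segments, perimeter = 2.1305
  loop 2: 6 segments, perimeter = 2.1305
Total perimeter = 4.261

loops=2 perimeter=4.261


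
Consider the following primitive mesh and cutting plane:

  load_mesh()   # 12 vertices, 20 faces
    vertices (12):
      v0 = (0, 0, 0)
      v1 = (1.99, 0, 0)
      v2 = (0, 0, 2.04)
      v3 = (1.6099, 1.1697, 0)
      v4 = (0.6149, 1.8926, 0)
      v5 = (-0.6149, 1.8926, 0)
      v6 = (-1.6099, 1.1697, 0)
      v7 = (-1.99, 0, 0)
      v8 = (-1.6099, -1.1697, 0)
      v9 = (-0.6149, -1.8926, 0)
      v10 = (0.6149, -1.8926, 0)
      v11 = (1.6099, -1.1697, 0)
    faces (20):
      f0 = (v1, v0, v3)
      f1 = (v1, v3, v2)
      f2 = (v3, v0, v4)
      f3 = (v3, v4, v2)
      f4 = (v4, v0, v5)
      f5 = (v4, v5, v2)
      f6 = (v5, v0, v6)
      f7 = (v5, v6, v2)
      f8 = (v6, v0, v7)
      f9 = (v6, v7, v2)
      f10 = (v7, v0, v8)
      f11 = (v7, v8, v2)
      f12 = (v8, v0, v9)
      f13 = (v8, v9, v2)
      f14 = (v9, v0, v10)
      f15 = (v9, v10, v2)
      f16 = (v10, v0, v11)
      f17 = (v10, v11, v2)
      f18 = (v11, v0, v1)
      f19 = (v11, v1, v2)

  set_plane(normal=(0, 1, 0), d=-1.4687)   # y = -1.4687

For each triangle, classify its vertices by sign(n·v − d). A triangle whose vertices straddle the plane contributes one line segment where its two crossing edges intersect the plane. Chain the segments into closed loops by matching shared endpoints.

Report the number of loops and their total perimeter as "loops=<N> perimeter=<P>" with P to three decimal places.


loops=1 perimeter=5.059

Straddling triangles (6 of 20):
  (v8,v0,v9) [++-] → (-0.477176, -1.4687, 0)–(-1.19836, -1.4687, 0)  len=0.7212
  (v8,v9,v2) [+-+] → (-1.19836, -1.4687, 0)–(-0.477176, -1.4687, 0.456914)  len=0.8537
  (v9,v0,v10) [-+-] → (-0.477176, -1.4687, 0)–(0.477176, -1.4687, 0)  len=0.9544
  (v9,v10,v2) [--+] → (0.477176, -1.4687, 0.456914)–(-0.477176, -1.4687, 0.456914)  len=0.9544
  (v10,v0,v11) [-++] → (0.477176, -1.4687, 0)–(1.19836, -1.4687, 0)  len=0.7212
  (v10,v11,v2) [-++] → (1.19836, -1.4687, 0)–(0.477176, -1.4687, 0.456914)  len=0.8537

Chained into 1 loop(s):
  loop 1: 6 segments, perimeter = 5.0585
Total perimeter = 5.059
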